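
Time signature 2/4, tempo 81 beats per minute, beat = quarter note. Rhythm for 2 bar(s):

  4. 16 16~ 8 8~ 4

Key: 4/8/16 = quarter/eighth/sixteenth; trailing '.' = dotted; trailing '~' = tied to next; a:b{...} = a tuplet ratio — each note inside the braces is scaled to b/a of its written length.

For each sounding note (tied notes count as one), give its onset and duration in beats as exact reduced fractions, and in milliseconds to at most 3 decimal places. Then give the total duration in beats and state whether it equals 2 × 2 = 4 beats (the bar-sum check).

1) 0.0ms=0b +1111.111ms=3/2b
2) 1111.111ms=3/2b +185.185ms=1/4b
3) 1296.296ms=7/4b +555.556ms=3/4b
4) 1851.852ms=5/2b +1111.111ms=3/2b
Σ=4b of 4 (81bpm 2/4) — PASS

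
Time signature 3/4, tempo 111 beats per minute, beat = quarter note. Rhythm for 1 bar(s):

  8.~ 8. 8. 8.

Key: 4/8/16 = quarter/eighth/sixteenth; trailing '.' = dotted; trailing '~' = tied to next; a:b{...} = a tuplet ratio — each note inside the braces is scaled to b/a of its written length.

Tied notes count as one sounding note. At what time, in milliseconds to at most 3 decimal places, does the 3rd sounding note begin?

note 3 onset = 9/4b = 1216.216ms

1. 0.0ms @ 0 + 810.811ms (3/2)
2. 810.811ms @ 3/2 + 405.405ms (3/4)
3. 1216.216ms @ 9/4 + 405.405ms (3/4)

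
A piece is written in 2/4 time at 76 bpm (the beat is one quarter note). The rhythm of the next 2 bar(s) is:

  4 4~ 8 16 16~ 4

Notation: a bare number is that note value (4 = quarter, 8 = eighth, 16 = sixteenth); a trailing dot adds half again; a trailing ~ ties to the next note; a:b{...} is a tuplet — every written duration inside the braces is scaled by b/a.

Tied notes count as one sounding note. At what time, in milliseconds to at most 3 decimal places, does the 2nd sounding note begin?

1. 0.0ms @ 0 + 789.474ms (1)
2. 789.474ms @ 1 + 1184.211ms (3/2)
3. 1973.684ms @ 5/2 + 197.368ms (1/4)
4. 2171.053ms @ 11/4 + 986.842ms (5/4)

note 2 onset = 1b = 789.474ms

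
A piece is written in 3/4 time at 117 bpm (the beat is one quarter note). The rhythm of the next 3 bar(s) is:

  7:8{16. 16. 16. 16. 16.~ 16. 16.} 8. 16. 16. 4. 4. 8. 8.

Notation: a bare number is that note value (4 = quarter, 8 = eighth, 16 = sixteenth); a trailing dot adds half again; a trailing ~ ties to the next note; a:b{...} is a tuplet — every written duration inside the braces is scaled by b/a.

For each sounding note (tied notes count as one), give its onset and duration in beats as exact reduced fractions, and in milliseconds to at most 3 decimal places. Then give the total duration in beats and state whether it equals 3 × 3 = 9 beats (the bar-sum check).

1) 0.0ms=0b +219.78ms=3/7b
2) 219.78ms=3/7b +219.78ms=3/7b
3) 439.56ms=6/7b +219.78ms=3/7b
4) 659.341ms=9/7b +219.78ms=3/7b
5) 879.121ms=12/7b +439.56ms=6/7b
6) 1318.681ms=18/7b +219.78ms=3/7b
7) 1538.462ms=3b +384.615ms=3/4b
8) 1923.077ms=15/4b +192.308ms=3/8b
9) 2115.385ms=33/8b +192.308ms=3/8b
10) 2307.692ms=9/2b +769.231ms=3/2b
11) 3076.923ms=6b +769.231ms=3/2b
12) 3846.154ms=15/2b +384.615ms=3/4b
13) 4230.769ms=33/4b +384.615ms=3/4b
Σ=9b of 9 (117bpm 3/4) — PASS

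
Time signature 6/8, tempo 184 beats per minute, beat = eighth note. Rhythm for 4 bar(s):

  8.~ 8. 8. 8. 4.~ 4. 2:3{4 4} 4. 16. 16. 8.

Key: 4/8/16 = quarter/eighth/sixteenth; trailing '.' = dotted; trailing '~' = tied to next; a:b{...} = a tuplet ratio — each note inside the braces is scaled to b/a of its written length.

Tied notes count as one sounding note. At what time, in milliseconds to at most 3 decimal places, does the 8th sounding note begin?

1. 0.0ms @ 0 + 978.261ms (3)
2. 978.261ms @ 3 + 489.13ms (3/2)
3. 1467.391ms @ 9/2 + 489.13ms (3/2)
4. 1956.522ms @ 6 + 1956.522ms (6)
5. 3913.043ms @ 12 + 978.261ms (3)
6. 4891.304ms @ 15 + 978.261ms (3)
7. 5869.565ms @ 18 + 978.261ms (3)
8. 6847.826ms @ 21 + 244.565ms (3/4)
9. 7092.391ms @ 87/4 + 244.565ms (3/4)
10. 7336.957ms @ 45/2 + 489.13ms (3/2)

note 8 onset = 21b = 6847.826ms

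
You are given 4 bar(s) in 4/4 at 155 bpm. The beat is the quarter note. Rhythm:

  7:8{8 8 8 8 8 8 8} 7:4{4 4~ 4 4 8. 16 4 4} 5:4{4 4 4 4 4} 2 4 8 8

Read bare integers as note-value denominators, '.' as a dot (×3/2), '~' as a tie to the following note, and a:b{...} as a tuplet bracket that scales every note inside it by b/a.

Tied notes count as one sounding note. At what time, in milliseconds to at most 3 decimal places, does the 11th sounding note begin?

1. 0.0ms @ 0 + 221.198ms (4/7)
2. 221.198ms @ 4/7 + 221.198ms (4/7)
3. 442.396ms @ 8/7 + 221.198ms (4/7)
4. 663.594ms @ 12/7 + 221.198ms (4/7)
5. 884.793ms @ 16/7 + 221.198ms (4/7)
6. 1105.991ms @ 20/7 + 221.198ms (4/7)
7. 1327.189ms @ 24/7 + 221.198ms (4/7)
8. 1548.387ms @ 4 + 221.198ms (4/7)
9. 1769.585ms @ 32/7 + 442.396ms (8/7)
10. 2211.982ms @ 40/7 + 221.198ms (4/7)
11. 2433.18ms @ 44/7 + 165.899ms (3/7)
12. 2599.078ms @ 47/7 + 55.3ms (1/7)
13. 2654.378ms @ 48/7 + 221.198ms (4/7)
14. 2875.576ms @ 52/7 + 221.198ms (4/7)
15. 3096.774ms @ 8 + 309.677ms (4/5)
16. 3406.452ms @ 44/5 + 309.677ms (4/5)
17. 3716.129ms @ 48/5 + 309.677ms (4/5)
18. 4025.806ms @ 52/5 + 309.677ms (4/5)
19. 4335.484ms @ 56/5 + 309.677ms (4/5)
20. 4645.161ms @ 12 + 774.194ms (2)
21. 5419.355ms @ 14 + 387.097ms (1)
22. 5806.452ms @ 15 + 193.548ms (1/2)
23. 6000.0ms @ 31/2 + 193.548ms (1/2)

note 11 onset = 44/7b = 2433.18ms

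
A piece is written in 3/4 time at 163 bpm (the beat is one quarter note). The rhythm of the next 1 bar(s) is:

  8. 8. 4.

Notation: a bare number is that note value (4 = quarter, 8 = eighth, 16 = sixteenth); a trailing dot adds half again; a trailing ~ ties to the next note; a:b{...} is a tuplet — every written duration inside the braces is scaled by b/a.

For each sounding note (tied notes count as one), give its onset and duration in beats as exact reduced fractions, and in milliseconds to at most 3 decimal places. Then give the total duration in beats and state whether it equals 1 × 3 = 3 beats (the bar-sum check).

1) 0.0ms=0b +276.074ms=3/4b
2) 276.074ms=3/4b +276.074ms=3/4b
3) 552.147ms=3/2b +552.147ms=3/2b
Σ=3b of 3 (163bpm 3/4) — PASS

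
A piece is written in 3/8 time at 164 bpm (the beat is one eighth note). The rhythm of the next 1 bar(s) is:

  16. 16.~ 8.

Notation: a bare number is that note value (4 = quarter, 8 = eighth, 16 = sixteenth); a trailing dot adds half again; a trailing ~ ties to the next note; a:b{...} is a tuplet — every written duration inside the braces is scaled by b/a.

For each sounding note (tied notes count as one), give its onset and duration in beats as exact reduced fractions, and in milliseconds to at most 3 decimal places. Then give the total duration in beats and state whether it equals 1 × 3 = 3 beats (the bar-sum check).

1) 0.0ms=0b +274.39ms=3/4b
2) 274.39ms=3/4b +823.171ms=9/4b
Σ=3b of 3 (164bpm 3/8) — PASS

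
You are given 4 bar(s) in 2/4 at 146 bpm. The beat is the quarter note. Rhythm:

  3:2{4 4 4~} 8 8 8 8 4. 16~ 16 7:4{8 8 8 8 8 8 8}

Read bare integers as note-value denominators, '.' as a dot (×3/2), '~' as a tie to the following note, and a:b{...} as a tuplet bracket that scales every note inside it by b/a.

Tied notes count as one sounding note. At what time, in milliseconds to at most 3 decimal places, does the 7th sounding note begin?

1. 0.0ms @ 0 + 273.973ms (2/3)
2. 273.973ms @ 2/3 + 273.973ms (2/3)
3. 547.945ms @ 4/3 + 479.452ms (7/6)
4. 1027.397ms @ 5/2 + 205.479ms (1/2)
5. 1232.877ms @ 3 + 205.479ms (1/2)
6. 1438.356ms @ 7/2 + 205.479ms (1/2)
7. 1643.836ms @ 4 + 616.438ms (3/2)
8. 2260.274ms @ 11/2 + 205.479ms (1/2)
9. 2465.753ms @ 6 + 117.417ms (2/7)
10. 2583.17ms @ 44/7 + 117.417ms (2/7)
11. 2700.587ms @ 46/7 + 117.417ms (2/7)
12. 2818.004ms @ 48/7 + 117.417ms (2/7)
13. 2935.421ms @ 50/7 + 117.417ms (2/7)
14. 3052.838ms @ 52/7 + 117.417ms (2/7)
15. 3170.254ms @ 54/7 + 117.417ms (2/7)

note 7 onset = 4b = 1643.836ms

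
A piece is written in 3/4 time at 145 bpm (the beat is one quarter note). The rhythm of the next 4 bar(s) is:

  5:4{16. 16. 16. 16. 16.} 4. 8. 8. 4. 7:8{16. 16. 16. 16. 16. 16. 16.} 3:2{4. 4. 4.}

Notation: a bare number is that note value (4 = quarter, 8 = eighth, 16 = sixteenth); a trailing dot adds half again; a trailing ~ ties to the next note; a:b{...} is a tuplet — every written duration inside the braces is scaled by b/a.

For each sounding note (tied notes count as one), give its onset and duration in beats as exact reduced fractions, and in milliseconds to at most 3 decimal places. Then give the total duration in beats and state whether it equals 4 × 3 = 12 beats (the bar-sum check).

1) 0.0ms=0b +124.138ms=3/10b
2) 124.138ms=3/10b +124.138ms=3/10b
3) 248.276ms=3/5b +124.138ms=3/10b
4) 372.414ms=9/10b +124.138ms=3/10b
5) 496.552ms=6/5b +124.138ms=3/10b
6) 620.69ms=3/2b +620.69ms=3/2b
7) 1241.379ms=3b +310.345ms=3/4b
8) 1551.724ms=15/4b +310.345ms=3/4b
9) 1862.069ms=9/2b +620.69ms=3/2b
10) 2482.759ms=6b +177.34ms=3/7b
11) 2660.099ms=45/7b +177.34ms=3/7b
12) 2837.438ms=48/7b +177.34ms=3/7b
13) 3014.778ms=51/7b +177.34ms=3/7b
14) 3192.118ms=54/7b +177.34ms=3/7b
15) 3369.458ms=57/7b +177.34ms=3/7b
16) 3546.798ms=60/7b +177.34ms=3/7b
17) 3724.138ms=9b +413.793ms=1b
18) 4137.931ms=10b +413.793ms=1b
19) 4551.724ms=11b +413.793ms=1b
Σ=12b of 12 (145bpm 3/4) — PASS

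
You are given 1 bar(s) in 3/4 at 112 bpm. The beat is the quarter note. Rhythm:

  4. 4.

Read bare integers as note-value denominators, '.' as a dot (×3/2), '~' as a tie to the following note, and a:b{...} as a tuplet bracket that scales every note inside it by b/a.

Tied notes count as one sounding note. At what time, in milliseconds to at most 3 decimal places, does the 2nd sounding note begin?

1. 0.0ms @ 0 + 803.571ms (3/2)
2. 803.571ms @ 3/2 + 803.571ms (3/2)

note 2 onset = 3/2b = 803.571ms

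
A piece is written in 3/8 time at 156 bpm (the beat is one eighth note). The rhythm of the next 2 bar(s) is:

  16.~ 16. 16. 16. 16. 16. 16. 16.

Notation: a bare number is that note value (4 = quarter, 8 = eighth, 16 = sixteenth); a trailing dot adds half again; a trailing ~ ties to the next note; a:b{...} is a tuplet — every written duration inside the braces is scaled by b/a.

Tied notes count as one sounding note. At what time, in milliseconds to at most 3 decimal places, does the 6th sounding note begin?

1. 0.0ms @ 0 + 576.923ms (3/2)
2. 576.923ms @ 3/2 + 288.462ms (3/4)
3. 865.385ms @ 9/4 + 288.462ms (3/4)
4. 1153.846ms @ 3 + 288.462ms (3/4)
5. 1442.308ms @ 15/4 + 288.462ms (3/4)
6. 1730.769ms @ 9/2 + 288.462ms (3/4)
7. 2019.231ms @ 21/4 + 288.462ms (3/4)

note 6 onset = 9/2b = 1730.769ms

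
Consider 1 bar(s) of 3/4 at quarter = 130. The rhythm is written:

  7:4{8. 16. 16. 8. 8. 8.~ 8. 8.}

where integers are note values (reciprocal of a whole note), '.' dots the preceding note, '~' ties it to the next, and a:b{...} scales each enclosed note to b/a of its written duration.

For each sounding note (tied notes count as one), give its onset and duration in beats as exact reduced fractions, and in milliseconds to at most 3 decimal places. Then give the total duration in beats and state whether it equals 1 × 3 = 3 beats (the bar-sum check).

1) 0.0ms=0b +197.802ms=3/7b
2) 197.802ms=3/7b +98.901ms=3/14b
3) 296.703ms=9/14b +98.901ms=3/14b
4) 395.604ms=6/7b +197.802ms=3/7b
5) 593.407ms=9/7b +197.802ms=3/7b
6) 791.209ms=12/7b +395.604ms=6/7b
7) 1186.813ms=18/7b +197.802ms=3/7b
Σ=3b of 3 (130bpm 3/4) — PASS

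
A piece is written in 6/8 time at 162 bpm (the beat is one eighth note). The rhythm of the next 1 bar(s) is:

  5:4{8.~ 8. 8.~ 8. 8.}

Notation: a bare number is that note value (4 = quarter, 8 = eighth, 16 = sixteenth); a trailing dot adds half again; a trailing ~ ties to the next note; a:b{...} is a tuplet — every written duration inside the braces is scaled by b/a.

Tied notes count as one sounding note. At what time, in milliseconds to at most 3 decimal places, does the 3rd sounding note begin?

1. 0.0ms @ 0 + 888.889ms (12/5)
2. 888.889ms @ 12/5 + 888.889ms (12/5)
3. 1777.778ms @ 24/5 + 444.444ms (6/5)

note 3 onset = 24/5b = 1777.778ms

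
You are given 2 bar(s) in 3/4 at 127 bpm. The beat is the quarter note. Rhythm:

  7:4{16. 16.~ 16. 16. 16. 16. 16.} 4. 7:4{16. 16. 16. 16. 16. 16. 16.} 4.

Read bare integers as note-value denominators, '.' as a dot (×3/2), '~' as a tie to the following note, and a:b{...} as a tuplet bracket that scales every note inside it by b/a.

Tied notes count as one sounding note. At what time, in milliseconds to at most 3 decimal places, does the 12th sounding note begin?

note 12 onset = 27/7b = 1822.272ms

1. 0.0ms @ 0 + 101.237ms (3/14)
2. 101.237ms @ 3/14 + 202.475ms (3/7)
3. 303.712ms @ 9/14 + 101.237ms (3/14)
4. 404.949ms @ 6/7 + 101.237ms (3/14)
5. 506.187ms @ 15/14 + 101.237ms (3/14)
6. 607.424ms @ 9/7 + 101.237ms (3/14)
7. 708.661ms @ 3/2 + 708.661ms (3/2)
8. 1417.323ms @ 3 + 101.237ms (3/14)
9. 1518.56ms @ 45/14 + 101.237ms (3/14)
10. 1619.798ms @ 24/7 + 101.237ms (3/14)
11. 1721.035ms @ 51/14 + 101.237ms (3/14)
12. 1822.272ms @ 27/7 + 101.237ms (3/14)
13. 1923.51ms @ 57/14 + 101.237ms (3/14)
14. 2024.747ms @ 30/7 + 101.237ms (3/14)
15. 2125.984ms @ 9/2 + 708.661ms (3/2)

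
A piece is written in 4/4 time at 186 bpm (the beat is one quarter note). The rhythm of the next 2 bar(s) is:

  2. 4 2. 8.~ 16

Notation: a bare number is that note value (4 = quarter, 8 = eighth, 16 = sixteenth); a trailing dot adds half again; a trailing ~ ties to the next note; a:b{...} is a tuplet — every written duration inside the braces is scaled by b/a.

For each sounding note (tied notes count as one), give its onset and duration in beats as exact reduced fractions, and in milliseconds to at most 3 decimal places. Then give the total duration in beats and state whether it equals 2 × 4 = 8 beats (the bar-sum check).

1) 0.0ms=0b +967.742ms=3b
2) 967.742ms=3b +322.581ms=1b
3) 1290.323ms=4b +967.742ms=3b
4) 2258.065ms=7b +322.581ms=1b
Σ=8b of 8 (186bpm 4/4) — PASS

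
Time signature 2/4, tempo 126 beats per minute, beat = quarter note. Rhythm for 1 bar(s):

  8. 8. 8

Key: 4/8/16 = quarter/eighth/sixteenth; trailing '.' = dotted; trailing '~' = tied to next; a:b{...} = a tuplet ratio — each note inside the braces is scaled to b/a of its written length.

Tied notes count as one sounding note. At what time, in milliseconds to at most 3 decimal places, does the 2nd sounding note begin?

note 2 onset = 3/4b = 357.143ms

1. 0.0ms @ 0 + 357.143ms (3/4)
2. 357.143ms @ 3/4 + 357.143ms (3/4)
3. 714.286ms @ 3/2 + 238.095ms (1/2)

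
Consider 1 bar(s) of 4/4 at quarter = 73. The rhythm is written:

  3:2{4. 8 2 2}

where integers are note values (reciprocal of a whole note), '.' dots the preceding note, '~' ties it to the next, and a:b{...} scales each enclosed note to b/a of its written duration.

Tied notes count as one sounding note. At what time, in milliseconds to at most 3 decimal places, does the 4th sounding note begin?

note 4 onset = 8/3b = 2191.781ms

1. 0.0ms @ 0 + 821.918ms (1)
2. 821.918ms @ 1 + 273.973ms (1/3)
3. 1095.89ms @ 4/3 + 1095.89ms (4/3)
4. 2191.781ms @ 8/3 + 1095.89ms (4/3)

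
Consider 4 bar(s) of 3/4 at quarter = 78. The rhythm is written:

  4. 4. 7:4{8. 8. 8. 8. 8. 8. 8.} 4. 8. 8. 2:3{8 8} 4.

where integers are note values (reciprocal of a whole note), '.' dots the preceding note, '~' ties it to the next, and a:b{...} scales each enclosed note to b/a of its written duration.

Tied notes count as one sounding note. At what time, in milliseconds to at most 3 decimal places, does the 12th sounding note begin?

note 12 onset = 33/4b = 6346.154ms

1. 0.0ms @ 0 + 1153.846ms (3/2)
2. 1153.846ms @ 3/2 + 1153.846ms (3/2)
3. 2307.692ms @ 3 + 329.67ms (3/7)
4. 2637.363ms @ 24/7 + 329.67ms (3/7)
5. 2967.033ms @ 27/7 + 329.67ms (3/7)
6. 3296.703ms @ 30/7 + 329.67ms (3/7)
7. 3626.374ms @ 33/7 + 329.67ms (3/7)
8. 3956.044ms @ 36/7 + 329.67ms (3/7)
9. 4285.714ms @ 39/7 + 329.67ms (3/7)
10. 4615.385ms @ 6 + 1153.846ms (3/2)
11. 5769.231ms @ 15/2 + 576.923ms (3/4)
12. 6346.154ms @ 33/4 + 576.923ms (3/4)
13. 6923.077ms @ 9 + 576.923ms (3/4)
14. 7500.0ms @ 39/4 + 576.923ms (3/4)
15. 8076.923ms @ 21/2 + 1153.846ms (3/2)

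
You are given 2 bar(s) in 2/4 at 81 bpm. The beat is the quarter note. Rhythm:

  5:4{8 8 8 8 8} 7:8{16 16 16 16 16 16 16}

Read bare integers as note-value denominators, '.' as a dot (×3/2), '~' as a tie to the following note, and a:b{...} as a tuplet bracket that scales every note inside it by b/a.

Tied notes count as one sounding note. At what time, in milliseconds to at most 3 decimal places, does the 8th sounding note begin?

1. 0.0ms @ 0 + 296.296ms (2/5)
2. 296.296ms @ 2/5 + 296.296ms (2/5)
3. 592.593ms @ 4/5 + 296.296ms (2/5)
4. 888.889ms @ 6/5 + 296.296ms (2/5)
5. 1185.185ms @ 8/5 + 296.296ms (2/5)
6. 1481.481ms @ 2 + 211.64ms (2/7)
7. 1693.122ms @ 16/7 + 211.64ms (2/7)
8. 1904.762ms @ 18/7 + 211.64ms (2/7)
9. 2116.402ms @ 20/7 + 211.64ms (2/7)
10. 2328.042ms @ 22/7 + 211.64ms (2/7)
11. 2539.683ms @ 24/7 + 211.64ms (2/7)
12. 2751.323ms @ 26/7 + 211.64ms (2/7)

note 8 onset = 18/7b = 1904.762ms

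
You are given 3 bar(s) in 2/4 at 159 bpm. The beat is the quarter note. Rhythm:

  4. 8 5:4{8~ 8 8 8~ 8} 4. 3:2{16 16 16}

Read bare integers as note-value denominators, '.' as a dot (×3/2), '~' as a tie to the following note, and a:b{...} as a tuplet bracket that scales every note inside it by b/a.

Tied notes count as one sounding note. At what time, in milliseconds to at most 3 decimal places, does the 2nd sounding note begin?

1. 0.0ms @ 0 + 566.038ms (3/2)
2. 566.038ms @ 3/2 + 188.679ms (1/2)
3. 754.717ms @ 2 + 301.887ms (4/5)
4. 1056.604ms @ 14/5 + 150.943ms (2/5)
5. 1207.547ms @ 16/5 + 301.887ms (4/5)
6. 1509.434ms @ 4 + 566.038ms (3/2)
7. 2075.472ms @ 11/2 + 62.893ms (1/6)
8. 2138.365ms @ 17/3 + 62.893ms (1/6)
9. 2201.258ms @ 35/6 + 62.893ms (1/6)

note 2 onset = 3/2b = 566.038ms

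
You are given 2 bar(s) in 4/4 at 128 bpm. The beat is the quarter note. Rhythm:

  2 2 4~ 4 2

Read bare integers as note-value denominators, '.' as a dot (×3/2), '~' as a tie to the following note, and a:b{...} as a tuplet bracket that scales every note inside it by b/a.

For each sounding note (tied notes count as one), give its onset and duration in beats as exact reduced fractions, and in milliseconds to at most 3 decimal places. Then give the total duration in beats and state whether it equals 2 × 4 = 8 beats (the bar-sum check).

1) 0.0ms=0b +937.5ms=2b
2) 937.5ms=2b +937.5ms=2b
3) 1875.0ms=4b +937.5ms=2b
4) 2812.5ms=6b +937.5ms=2b
Σ=8b of 8 (128bpm 4/4) — PASS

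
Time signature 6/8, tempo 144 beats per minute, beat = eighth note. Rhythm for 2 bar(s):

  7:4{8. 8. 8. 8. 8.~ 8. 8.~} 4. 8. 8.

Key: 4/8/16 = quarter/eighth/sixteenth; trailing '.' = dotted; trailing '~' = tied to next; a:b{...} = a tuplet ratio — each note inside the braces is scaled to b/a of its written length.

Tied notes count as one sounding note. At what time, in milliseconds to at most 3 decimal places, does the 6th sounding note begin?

note 6 onset = 36/7b = 2142.857ms

1. 0.0ms @ 0 + 357.143ms (6/7)
2. 357.143ms @ 6/7 + 357.143ms (6/7)
3. 714.286ms @ 12/7 + 357.143ms (6/7)
4. 1071.429ms @ 18/7 + 357.143ms (6/7)
5. 1428.571ms @ 24/7 + 714.286ms (12/7)
6. 2142.857ms @ 36/7 + 1607.143ms (27/7)
7. 3750.0ms @ 9 + 625.0ms (3/2)
8. 4375.0ms @ 21/2 + 625.0ms (3/2)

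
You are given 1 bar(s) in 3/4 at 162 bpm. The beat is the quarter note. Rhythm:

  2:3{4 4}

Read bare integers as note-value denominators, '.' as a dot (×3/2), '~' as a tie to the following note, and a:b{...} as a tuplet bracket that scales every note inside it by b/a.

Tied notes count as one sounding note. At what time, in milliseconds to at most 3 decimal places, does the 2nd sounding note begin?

note 2 onset = 3/2b = 555.556ms

1. 0.0ms @ 0 + 555.556ms (3/2)
2. 555.556ms @ 3/2 + 555.556ms (3/2)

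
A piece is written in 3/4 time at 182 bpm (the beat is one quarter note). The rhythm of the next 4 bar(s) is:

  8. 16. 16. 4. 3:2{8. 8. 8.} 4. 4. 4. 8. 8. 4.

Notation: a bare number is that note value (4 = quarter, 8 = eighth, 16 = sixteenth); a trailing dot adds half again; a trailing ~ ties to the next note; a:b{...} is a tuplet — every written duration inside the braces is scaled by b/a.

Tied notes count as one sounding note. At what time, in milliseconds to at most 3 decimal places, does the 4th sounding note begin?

1. 0.0ms @ 0 + 247.253ms (3/4)
2. 247.253ms @ 3/4 + 123.626ms (3/8)
3. 370.879ms @ 9/8 + 123.626ms (3/8)
4. 494.505ms @ 3/2 + 494.505ms (3/2)
5. 989.011ms @ 3 + 164.835ms (1/2)
6. 1153.846ms @ 7/2 + 164.835ms (1/2)
7. 1318.681ms @ 4 + 164.835ms (1/2)
8. 1483.516ms @ 9/2 + 494.505ms (3/2)
9. 1978.022ms @ 6 + 494.505ms (3/2)
10. 2472.527ms @ 15/2 + 494.505ms (3/2)
11. 2967.033ms @ 9 + 247.253ms (3/4)
12. 3214.286ms @ 39/4 + 247.253ms (3/4)
13. 3461.538ms @ 21/2 + 494.505ms (3/2)

note 4 onset = 3/2b = 494.505ms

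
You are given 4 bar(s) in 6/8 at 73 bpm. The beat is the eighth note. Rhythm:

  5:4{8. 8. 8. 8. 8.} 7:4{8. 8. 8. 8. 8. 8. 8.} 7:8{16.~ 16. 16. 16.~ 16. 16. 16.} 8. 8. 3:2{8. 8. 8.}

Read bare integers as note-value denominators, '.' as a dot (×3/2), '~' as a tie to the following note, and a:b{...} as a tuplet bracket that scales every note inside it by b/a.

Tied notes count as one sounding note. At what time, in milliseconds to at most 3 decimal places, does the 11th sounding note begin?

1. 0.0ms @ 0 + 986.301ms (6/5)
2. 986.301ms @ 6/5 + 986.301ms (6/5)
3. 1972.603ms @ 12/5 + 986.301ms (6/5)
4. 2958.904ms @ 18/5 + 986.301ms (6/5)
5. 3945.205ms @ 24/5 + 986.301ms (6/5)
6. 4931.507ms @ 6 + 704.501ms (6/7)
7. 5636.008ms @ 48/7 + 704.501ms (6/7)
8. 6340.509ms @ 54/7 + 704.501ms (6/7)
9. 7045.01ms @ 60/7 + 704.501ms (6/7)
10. 7749.511ms @ 66/7 + 704.501ms (6/7)
11. 8454.012ms @ 72/7 + 704.501ms (6/7)
12. 9158.513ms @ 78/7 + 704.501ms (6/7)
13. 9863.014ms @ 12 + 1409.002ms (12/7)
14. 11272.016ms @ 96/7 + 704.501ms (6/7)
15. 11976.517ms @ 102/7 + 1409.002ms (12/7)
16. 13385.519ms @ 114/7 + 704.501ms (6/7)
17. 14090.02ms @ 120/7 + 704.501ms (6/7)
18. 14794.521ms @ 18 + 1232.877ms (3/2)
19. 16027.397ms @ 39/2 + 1232.877ms (3/2)
20. 17260.274ms @ 21 + 821.918ms (1)
21. 18082.192ms @ 22 + 821.918ms (1)
22. 18904.11ms @ 23 + 821.918ms (1)

note 11 onset = 72/7b = 8454.012ms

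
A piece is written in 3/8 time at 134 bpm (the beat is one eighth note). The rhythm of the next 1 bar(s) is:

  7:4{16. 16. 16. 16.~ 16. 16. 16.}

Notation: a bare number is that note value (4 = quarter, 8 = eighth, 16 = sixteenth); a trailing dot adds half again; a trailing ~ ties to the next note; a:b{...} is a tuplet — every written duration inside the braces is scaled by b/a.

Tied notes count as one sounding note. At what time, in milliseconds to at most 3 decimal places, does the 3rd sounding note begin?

1. 0.0ms @ 0 + 191.898ms (3/7)
2. 191.898ms @ 3/7 + 191.898ms (3/7)
3. 383.795ms @ 6/7 + 191.898ms (3/7)
4. 575.693ms @ 9/7 + 383.795ms (6/7)
5. 959.488ms @ 15/7 + 191.898ms (3/7)
6. 1151.386ms @ 18/7 + 191.898ms (3/7)

note 3 onset = 6/7b = 383.795ms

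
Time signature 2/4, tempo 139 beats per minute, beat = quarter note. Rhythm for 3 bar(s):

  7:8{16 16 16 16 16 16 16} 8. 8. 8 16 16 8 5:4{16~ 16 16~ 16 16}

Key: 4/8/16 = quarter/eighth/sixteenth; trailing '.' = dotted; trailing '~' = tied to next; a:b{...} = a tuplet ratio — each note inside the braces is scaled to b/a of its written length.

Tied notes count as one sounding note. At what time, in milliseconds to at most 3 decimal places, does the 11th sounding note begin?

note 11 onset = 4b = 1726.619ms

1. 0.0ms @ 0 + 123.33ms (2/7)
2. 123.33ms @ 2/7 + 123.33ms (2/7)
3. 246.66ms @ 4/7 + 123.33ms (2/7)
4. 369.99ms @ 6/7 + 123.33ms (2/7)
5. 493.32ms @ 8/7 + 123.33ms (2/7)
6. 616.65ms @ 10/7 + 123.33ms (2/7)
7. 739.979ms @ 12/7 + 123.33ms (2/7)
8. 863.309ms @ 2 + 323.741ms (3/4)
9. 1187.05ms @ 11/4 + 323.741ms (3/4)
10. 1510.791ms @ 7/2 + 215.827ms (1/2)
11. 1726.619ms @ 4 + 107.914ms (1/4)
12. 1834.532ms @ 17/4 + 107.914ms (1/4)
13. 1942.446ms @ 9/2 + 215.827ms (1/2)
14. 2158.273ms @ 5 + 172.662ms (2/5)
15. 2330.935ms @ 27/5 + 172.662ms (2/5)
16. 2503.597ms @ 29/5 + 86.331ms (1/5)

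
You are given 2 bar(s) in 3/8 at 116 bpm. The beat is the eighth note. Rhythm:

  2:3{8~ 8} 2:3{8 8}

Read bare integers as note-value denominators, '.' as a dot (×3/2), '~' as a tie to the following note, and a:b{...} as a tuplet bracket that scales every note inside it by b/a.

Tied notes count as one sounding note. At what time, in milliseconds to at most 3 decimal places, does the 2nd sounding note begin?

note 2 onset = 3b = 1551.724ms

1. 0.0ms @ 0 + 1551.724ms (3)
2. 1551.724ms @ 3 + 775.862ms (3/2)
3. 2327.586ms @ 9/2 + 775.862ms (3/2)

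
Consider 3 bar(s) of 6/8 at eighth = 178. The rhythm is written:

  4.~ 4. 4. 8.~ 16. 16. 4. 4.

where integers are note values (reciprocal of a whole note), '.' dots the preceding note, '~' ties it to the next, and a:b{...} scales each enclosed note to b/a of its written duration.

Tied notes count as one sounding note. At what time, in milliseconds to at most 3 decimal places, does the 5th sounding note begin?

1. 0.0ms @ 0 + 2022.472ms (6)
2. 2022.472ms @ 6 + 1011.236ms (3)
3. 3033.708ms @ 9 + 758.427ms (9/4)
4. 3792.135ms @ 45/4 + 252.809ms (3/4)
5. 4044.944ms @ 12 + 1011.236ms (3)
6. 5056.18ms @ 15 + 1011.236ms (3)

note 5 onset = 12b = 4044.944ms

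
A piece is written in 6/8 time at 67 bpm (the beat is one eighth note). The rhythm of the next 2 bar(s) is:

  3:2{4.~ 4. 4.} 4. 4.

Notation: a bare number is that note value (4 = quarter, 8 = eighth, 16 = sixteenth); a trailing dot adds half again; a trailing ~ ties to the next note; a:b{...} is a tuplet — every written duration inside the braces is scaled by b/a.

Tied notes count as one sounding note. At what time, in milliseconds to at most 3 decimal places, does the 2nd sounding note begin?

note 2 onset = 4b = 3582.09ms

1. 0.0ms @ 0 + 3582.09ms (4)
2. 3582.09ms @ 4 + 1791.045ms (2)
3. 5373.134ms @ 6 + 2686.567ms (3)
4. 8059.701ms @ 9 + 2686.567ms (3)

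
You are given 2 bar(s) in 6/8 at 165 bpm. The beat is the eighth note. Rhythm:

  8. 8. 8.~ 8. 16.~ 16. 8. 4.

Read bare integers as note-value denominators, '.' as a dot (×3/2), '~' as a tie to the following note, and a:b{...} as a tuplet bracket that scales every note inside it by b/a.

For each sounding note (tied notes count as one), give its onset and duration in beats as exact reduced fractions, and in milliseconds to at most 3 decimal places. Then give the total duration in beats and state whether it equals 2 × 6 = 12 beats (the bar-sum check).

1) 0.0ms=0b +545.455ms=3/2b
2) 545.455ms=3/2b +545.455ms=3/2b
3) 1090.909ms=3b +1090.909ms=3b
4) 2181.818ms=6b +545.455ms=3/2b
5) 2727.273ms=15/2b +545.455ms=3/2b
6) 3272.727ms=9b +1090.909ms=3b
Σ=12b of 12 (165bpm 6/8) — PASS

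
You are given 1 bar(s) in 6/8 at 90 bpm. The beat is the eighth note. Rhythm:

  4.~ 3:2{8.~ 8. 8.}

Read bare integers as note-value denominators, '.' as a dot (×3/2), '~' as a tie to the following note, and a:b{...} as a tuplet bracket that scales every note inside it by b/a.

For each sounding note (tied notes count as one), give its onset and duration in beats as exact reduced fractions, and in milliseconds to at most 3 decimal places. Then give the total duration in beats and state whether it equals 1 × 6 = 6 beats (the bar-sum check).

1) 0.0ms=0b +3333.333ms=5b
2) 3333.333ms=5b +666.667ms=1b
Σ=6b of 6 (90bpm 6/8) — PASS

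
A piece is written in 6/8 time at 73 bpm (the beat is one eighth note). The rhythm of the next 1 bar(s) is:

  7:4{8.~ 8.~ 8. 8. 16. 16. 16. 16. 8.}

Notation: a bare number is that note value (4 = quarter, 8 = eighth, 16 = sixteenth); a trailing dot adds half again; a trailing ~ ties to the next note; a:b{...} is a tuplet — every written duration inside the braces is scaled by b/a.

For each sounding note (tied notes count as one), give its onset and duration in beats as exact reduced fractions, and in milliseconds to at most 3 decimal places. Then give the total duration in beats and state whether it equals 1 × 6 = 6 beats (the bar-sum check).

1) 0.0ms=0b +2113.503ms=18/7b
2) 2113.503ms=18/7b +704.501ms=6/7b
3) 2818.004ms=24/7b +352.25ms=3/7b
4) 3170.254ms=27/7b +352.25ms=3/7b
5) 3522.505ms=30/7b +352.25ms=3/7b
6) 3874.755ms=33/7b +352.25ms=3/7b
7) 4227.006ms=36/7b +704.501ms=6/7b
Σ=6b of 6 (73bpm 6/8) — PASS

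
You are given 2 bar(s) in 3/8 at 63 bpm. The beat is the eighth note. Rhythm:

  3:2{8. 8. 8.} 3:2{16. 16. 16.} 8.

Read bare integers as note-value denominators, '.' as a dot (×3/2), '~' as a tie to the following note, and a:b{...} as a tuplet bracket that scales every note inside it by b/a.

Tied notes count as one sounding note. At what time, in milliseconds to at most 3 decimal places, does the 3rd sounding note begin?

1. 0.0ms @ 0 + 952.381ms (1)
2. 952.381ms @ 1 + 952.381ms (1)
3. 1904.762ms @ 2 + 952.381ms (1)
4. 2857.143ms @ 3 + 476.19ms (1/2)
5. 3333.333ms @ 7/2 + 476.19ms (1/2)
6. 3809.524ms @ 4 + 476.19ms (1/2)
7. 4285.714ms @ 9/2 + 1428.571ms (3/2)

note 3 onset = 2b = 1904.762ms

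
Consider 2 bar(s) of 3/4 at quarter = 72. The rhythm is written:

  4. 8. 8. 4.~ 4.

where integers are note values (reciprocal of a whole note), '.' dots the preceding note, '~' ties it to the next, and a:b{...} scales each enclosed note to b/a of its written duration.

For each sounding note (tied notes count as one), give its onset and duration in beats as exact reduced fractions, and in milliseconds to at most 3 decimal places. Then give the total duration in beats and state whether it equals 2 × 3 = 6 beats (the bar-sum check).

1) 0.0ms=0b +1250.0ms=3/2b
2) 1250.0ms=3/2b +625.0ms=3/4b
3) 1875.0ms=9/4b +625.0ms=3/4b
4) 2500.0ms=3b +2500.0ms=3b
Σ=6b of 6 (72bpm 3/4) — PASS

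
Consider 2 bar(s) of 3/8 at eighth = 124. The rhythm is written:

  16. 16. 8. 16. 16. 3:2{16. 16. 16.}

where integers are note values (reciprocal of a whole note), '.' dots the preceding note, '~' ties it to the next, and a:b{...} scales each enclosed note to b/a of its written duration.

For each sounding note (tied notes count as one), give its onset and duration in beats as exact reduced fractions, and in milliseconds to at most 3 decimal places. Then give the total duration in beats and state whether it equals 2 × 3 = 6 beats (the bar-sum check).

1) 0.0ms=0b +362.903ms=3/4b
2) 362.903ms=3/4b +362.903ms=3/4b
3) 725.806ms=3/2b +725.806ms=3/2b
4) 1451.613ms=3b +362.903ms=3/4b
5) 1814.516ms=15/4b +362.903ms=3/4b
6) 2177.419ms=9/2b +241.935ms=1/2b
7) 2419.355ms=5b +241.935ms=1/2b
8) 2661.29ms=11/2b +241.935ms=1/2b
Σ=6b of 6 (124bpm 3/8) — PASS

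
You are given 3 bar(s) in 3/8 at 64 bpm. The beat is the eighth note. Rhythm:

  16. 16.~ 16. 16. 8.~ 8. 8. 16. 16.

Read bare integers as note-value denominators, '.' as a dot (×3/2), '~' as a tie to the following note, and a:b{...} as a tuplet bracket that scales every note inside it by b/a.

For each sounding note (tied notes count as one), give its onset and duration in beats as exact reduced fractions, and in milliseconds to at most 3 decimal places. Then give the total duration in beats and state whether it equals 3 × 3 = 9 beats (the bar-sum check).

1) 0.0ms=0b +703.125ms=3/4b
2) 703.125ms=3/4b +1406.25ms=3/2b
3) 2109.375ms=9/4b +703.125ms=3/4b
4) 2812.5ms=3b +2812.5ms=3b
5) 5625.0ms=6b +1406.25ms=3/2b
6) 7031.25ms=15/2b +703.125ms=3/4b
7) 7734.375ms=33/4b +703.125ms=3/4b
Σ=9b of 9 (64bpm 3/8) — PASS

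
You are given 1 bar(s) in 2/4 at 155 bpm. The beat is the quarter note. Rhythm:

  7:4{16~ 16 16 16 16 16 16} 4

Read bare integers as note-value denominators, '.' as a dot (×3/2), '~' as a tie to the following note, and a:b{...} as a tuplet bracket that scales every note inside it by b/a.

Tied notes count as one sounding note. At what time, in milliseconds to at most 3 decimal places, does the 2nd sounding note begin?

1. 0.0ms @ 0 + 110.599ms (2/7)
2. 110.599ms @ 2/7 + 55.3ms (1/7)
3. 165.899ms @ 3/7 + 55.3ms (1/7)
4. 221.198ms @ 4/7 + 55.3ms (1/7)
5. 276.498ms @ 5/7 + 55.3ms (1/7)
6. 331.797ms @ 6/7 + 55.3ms (1/7)
7. 387.097ms @ 1 + 387.097ms (1)

note 2 onset = 2/7b = 110.599ms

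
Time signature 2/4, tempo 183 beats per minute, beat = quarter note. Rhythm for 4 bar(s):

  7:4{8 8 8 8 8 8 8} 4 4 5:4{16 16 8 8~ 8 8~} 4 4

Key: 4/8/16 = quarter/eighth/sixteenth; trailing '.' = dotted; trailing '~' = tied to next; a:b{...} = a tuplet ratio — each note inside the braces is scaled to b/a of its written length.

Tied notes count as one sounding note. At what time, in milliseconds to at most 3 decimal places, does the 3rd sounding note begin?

note 3 onset = 4/7b = 187.354ms

1. 0.0ms @ 0 + 93.677ms (2/7)
2. 93.677ms @ 2/7 + 93.677ms (2/7)
3. 187.354ms @ 4/7 + 93.677ms (2/7)
4. 281.03ms @ 6/7 + 93.677ms (2/7)
5. 374.707ms @ 8/7 + 93.677ms (2/7)
6. 468.384ms @ 10/7 + 93.677ms (2/7)
7. 562.061ms @ 12/7 + 93.677ms (2/7)
8. 655.738ms @ 2 + 327.869ms (1)
9. 983.607ms @ 3 + 327.869ms (1)
10. 1311.475ms @ 4 + 65.574ms (1/5)
11. 1377.049ms @ 21/5 + 65.574ms (1/5)
12. 1442.623ms @ 22/5 + 131.148ms (2/5)
13. 1573.77ms @ 24/5 + 262.295ms (4/5)
14. 1836.066ms @ 28/5 + 459.016ms (7/5)
15. 2295.082ms @ 7 + 327.869ms (1)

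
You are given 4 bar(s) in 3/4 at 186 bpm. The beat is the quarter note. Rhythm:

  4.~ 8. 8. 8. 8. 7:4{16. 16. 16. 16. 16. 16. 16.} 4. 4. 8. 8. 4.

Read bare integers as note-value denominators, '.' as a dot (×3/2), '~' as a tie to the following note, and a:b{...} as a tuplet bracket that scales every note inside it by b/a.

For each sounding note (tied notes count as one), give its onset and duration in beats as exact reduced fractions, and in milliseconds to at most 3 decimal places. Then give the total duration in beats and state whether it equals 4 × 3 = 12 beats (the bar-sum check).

1) 0.0ms=0b +725.806ms=9/4b
2) 725.806ms=9/4b +241.935ms=3/4b
3) 967.742ms=3b +241.935ms=3/4b
4) 1209.677ms=15/4b +241.935ms=3/4b
5) 1451.613ms=9/2b +69.124ms=3/14b
6) 1520.737ms=33/7b +69.124ms=3/14b
7) 1589.862ms=69/14b +69.124ms=3/14b
8) 1658.986ms=36/7b +69.124ms=3/14b
9) 1728.111ms=75/14b +69.124ms=3/14b
10) 1797.235ms=39/7b +69.124ms=3/14b
11) 1866.359ms=81/14b +69.124ms=3/14b
12) 1935.484ms=6b +483.871ms=3/2b
13) 2419.355ms=15/2b +483.871ms=3/2b
14) 2903.226ms=9b +241.935ms=3/4b
15) 3145.161ms=39/4b +241.935ms=3/4b
16) 3387.097ms=21/2b +483.871ms=3/2b
Σ=12b of 12 (186bpm 3/4) — PASS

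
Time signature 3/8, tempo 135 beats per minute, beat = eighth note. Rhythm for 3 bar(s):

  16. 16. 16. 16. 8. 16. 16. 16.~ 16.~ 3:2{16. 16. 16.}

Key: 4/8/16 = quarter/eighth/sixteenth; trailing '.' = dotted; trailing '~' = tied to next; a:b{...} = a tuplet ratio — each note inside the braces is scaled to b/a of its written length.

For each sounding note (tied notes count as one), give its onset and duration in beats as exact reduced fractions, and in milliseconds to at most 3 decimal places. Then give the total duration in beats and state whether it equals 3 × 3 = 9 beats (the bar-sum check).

1) 0.0ms=0b +333.333ms=3/4b
2) 333.333ms=3/4b +333.333ms=3/4b
3) 666.667ms=3/2b +333.333ms=3/4b
4) 1000.0ms=9/4b +333.333ms=3/4b
5) 1333.333ms=3b +666.667ms=3/2b
6) 2000.0ms=9/2b +333.333ms=3/4b
7) 2333.333ms=21/4b +333.333ms=3/4b
8) 2666.667ms=6b +888.889ms=2b
9) 3555.556ms=8b +222.222ms=1/2b
10) 3777.778ms=17/2b +222.222ms=1/2b
Σ=9b of 9 (135bpm 3/8) — PASS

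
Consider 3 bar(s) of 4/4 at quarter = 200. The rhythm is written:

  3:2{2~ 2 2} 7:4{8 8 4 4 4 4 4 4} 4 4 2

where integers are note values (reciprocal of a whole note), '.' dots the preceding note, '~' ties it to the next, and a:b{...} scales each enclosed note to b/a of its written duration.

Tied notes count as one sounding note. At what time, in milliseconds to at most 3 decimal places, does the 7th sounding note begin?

1. 0.0ms @ 0 + 800.0ms (8/3)
2. 800.0ms @ 8/3 + 400.0ms (4/3)
3. 1200.0ms @ 4 + 85.714ms (2/7)
4. 1285.714ms @ 30/7 + 85.714ms (2/7)
5. 1371.429ms @ 32/7 + 171.429ms (4/7)
6. 1542.857ms @ 36/7 + 171.429ms (4/7)
7. 1714.286ms @ 40/7 + 171.429ms (4/7)
8. 1885.714ms @ 44/7 + 171.429ms (4/7)
9. 2057.143ms @ 48/7 + 171.429ms (4/7)
10. 2228.571ms @ 52/7 + 171.429ms (4/7)
11. 2400.0ms @ 8 + 300.0ms (1)
12. 2700.0ms @ 9 + 300.0ms (1)
13. 3000.0ms @ 10 + 600.0ms (2)

note 7 onset = 40/7b = 1714.286ms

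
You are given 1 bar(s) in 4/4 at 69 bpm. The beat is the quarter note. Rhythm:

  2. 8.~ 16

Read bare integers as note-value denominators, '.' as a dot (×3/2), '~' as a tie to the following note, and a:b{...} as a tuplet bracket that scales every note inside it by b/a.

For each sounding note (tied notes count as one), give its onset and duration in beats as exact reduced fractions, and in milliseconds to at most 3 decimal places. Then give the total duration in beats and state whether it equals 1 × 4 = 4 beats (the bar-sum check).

1) 0.0ms=0b +2608.696ms=3b
2) 2608.696ms=3b +869.565ms=1b
Σ=4b of 4 (69bpm 4/4) — PASS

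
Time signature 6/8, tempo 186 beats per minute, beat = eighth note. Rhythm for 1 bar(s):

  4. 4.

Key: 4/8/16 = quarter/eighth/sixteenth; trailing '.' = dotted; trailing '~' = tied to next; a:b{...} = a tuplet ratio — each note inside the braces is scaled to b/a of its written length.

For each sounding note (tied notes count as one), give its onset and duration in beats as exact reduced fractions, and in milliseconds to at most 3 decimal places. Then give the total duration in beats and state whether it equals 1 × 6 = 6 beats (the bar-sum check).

1) 0.0ms=0b +967.742ms=3b
2) 967.742ms=3b +967.742ms=3b
Σ=6b of 6 (186bpm 6/8) — PASS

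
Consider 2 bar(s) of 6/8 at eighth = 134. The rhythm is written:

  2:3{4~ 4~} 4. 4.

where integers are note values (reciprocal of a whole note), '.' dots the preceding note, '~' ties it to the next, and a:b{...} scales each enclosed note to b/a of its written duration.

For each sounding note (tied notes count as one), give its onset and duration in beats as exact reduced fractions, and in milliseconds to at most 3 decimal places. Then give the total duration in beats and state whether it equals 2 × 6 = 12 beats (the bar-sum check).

1) 0.0ms=0b +4029.851ms=9b
2) 4029.851ms=9b +1343.284ms=3b
Σ=12b of 12 (134bpm 6/8) — PASS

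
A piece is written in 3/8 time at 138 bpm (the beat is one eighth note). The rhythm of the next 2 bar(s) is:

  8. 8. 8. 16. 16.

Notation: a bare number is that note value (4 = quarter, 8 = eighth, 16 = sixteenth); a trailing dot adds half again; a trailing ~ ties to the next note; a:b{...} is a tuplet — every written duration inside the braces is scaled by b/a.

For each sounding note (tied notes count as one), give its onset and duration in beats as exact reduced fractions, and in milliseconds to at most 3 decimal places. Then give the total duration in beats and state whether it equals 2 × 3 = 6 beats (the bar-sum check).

1) 0.0ms=0b +652.174ms=3/2b
2) 652.174ms=3/2b +652.174ms=3/2b
3) 1304.348ms=3b +652.174ms=3/2b
4) 1956.522ms=9/2b +326.087ms=3/4b
5) 2282.609ms=21/4b +326.087ms=3/4b
Σ=6b of 6 (138bpm 3/8) — PASS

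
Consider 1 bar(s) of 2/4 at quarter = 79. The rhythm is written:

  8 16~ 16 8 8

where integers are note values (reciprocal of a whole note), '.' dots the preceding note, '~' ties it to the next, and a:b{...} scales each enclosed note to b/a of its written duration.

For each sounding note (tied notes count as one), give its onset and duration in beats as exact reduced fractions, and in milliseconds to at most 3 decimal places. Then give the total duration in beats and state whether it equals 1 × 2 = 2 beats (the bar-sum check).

1) 0.0ms=0b +379.747ms=1/2b
2) 379.747ms=1/2b +379.747ms=1/2b
3) 759.494ms=1b +379.747ms=1/2b
4) 1139.241ms=3/2b +379.747ms=1/2b
Σ=2b of 2 (79bpm 2/4) — PASS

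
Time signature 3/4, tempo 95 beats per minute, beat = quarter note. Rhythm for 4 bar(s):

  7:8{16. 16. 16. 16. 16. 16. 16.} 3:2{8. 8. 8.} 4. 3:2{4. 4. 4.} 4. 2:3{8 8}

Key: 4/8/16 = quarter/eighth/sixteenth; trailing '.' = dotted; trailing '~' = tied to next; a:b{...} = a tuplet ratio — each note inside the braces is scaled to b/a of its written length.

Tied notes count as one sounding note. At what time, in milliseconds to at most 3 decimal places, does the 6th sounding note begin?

1. 0.0ms @ 0 + 270.677ms (3/7)
2. 270.677ms @ 3/7 + 270.677ms (3/7)
3. 541.353ms @ 6/7 + 270.677ms (3/7)
4. 812.03ms @ 9/7 + 270.677ms (3/7)
5. 1082.707ms @ 12/7 + 270.677ms (3/7)
6. 1353.383ms @ 15/7 + 270.677ms (3/7)
7. 1624.06ms @ 18/7 + 270.677ms (3/7)
8. 1894.737ms @ 3 + 315.789ms (1/2)
9. 2210.526ms @ 7/2 + 315.789ms (1/2)
10. 2526.316ms @ 4 + 315.789ms (1/2)
11. 2842.105ms @ 9/2 + 947.368ms (3/2)
12. 3789.474ms @ 6 + 631.579ms (1)
13. 4421.053ms @ 7 + 631.579ms (1)
14. 5052.632ms @ 8 + 631.579ms (1)
15. 5684.211ms @ 9 + 947.368ms (3/2)
16. 6631.579ms @ 21/2 + 473.684ms (3/4)
17. 7105.263ms @ 45/4 + 473.684ms (3/4)

note 6 onset = 15/7b = 1353.383ms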